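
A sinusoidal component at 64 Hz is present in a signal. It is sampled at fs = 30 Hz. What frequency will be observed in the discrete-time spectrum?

4 Hz

64 Hz mod fs = 4 Hz.
4 Hz ≤ fs/2 = 15 Hz, appears at 4 Hz.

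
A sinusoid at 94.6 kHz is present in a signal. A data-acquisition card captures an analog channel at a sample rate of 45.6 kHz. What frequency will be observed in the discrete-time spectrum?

3.4 kHz

94.6 kHz mod fs = 3.4 kHz.
3.4 kHz ≤ fs/2 = 22.8 kHz, appears at 3.4 kHz.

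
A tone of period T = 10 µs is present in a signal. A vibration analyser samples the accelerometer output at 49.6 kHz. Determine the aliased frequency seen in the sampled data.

0.8 kHz

T = 10 µs → f = 1/T = 100 kHz.
100 kHz mod fs = 0.8 kHz.
0.8 kHz ≤ fs/2 = 24.8 kHz, appears at 0.8 kHz.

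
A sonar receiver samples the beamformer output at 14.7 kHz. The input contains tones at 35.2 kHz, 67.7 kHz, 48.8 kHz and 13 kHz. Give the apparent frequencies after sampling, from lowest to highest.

fs/2 = 7.35 kHz.
35.2 kHz mod fs = 5.8 kHz.
5.8 kHz ≤ fs/2 = 7.35 kHz, appears at 5.8 kHz.
67.7 kHz mod fs = 8.9 kHz.
8.9 kHz > fs/2 = 7.35 kHz, folds to fs − 8.9 kHz = 5.8 kHz.
48.8 kHz mod fs = 4.7 kHz.
4.7 kHz ≤ fs/2 = 7.35 kHz, appears at 4.7 kHz.
13 kHz > fs/2 = 7.35 kHz, folds to fs − 13 kHz = 1.7 kHz.
Distinct values: {1.7 kHz, 4.7 kHz, 5.8 kHz}.

1.7 kHz, 4.7 kHz, 5.8 kHz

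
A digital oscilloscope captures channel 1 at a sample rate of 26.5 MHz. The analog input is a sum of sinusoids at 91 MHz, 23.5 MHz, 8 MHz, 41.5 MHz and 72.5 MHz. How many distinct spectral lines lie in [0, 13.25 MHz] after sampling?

4

fs/2 = 13.25 MHz.
91 MHz mod fs = 11.5 MHz.
11.5 MHz ≤ fs/2 = 13.25 MHz, appears at 11.5 MHz.
23.5 MHz > fs/2 = 13.25 MHz, folds to fs − 23.5 MHz = 3 MHz.
8 MHz ≤ fs/2 = 13.25 MHz, passes unchanged.
41.5 MHz mod fs = 15 MHz.
15 MHz > fs/2 = 13.25 MHz, folds to fs − 15 MHz = 11.5 MHz.
72.5 MHz mod fs = 19.5 MHz.
19.5 MHz > fs/2 = 13.25 MHz, folds to fs − 19.5 MHz = 7 MHz.
Distinct values: {3 MHz, 7 MHz, 8 MHz, 11.5 MHz} → 4.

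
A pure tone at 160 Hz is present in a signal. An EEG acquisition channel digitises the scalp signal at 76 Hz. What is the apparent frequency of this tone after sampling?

160 Hz mod fs = 8 Hz.
8 Hz ≤ fs/2 = 38 Hz, appears at 8 Hz.

8 Hz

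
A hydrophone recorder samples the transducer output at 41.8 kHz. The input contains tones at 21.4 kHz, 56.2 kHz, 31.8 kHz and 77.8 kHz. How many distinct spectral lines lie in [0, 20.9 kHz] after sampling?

4

fs/2 = 20.9 kHz.
21.4 kHz > fs/2 = 20.9 kHz, folds to fs − 21.4 kHz = 20.4 kHz.
56.2 kHz mod fs = 14.4 kHz.
14.4 kHz ≤ fs/2 = 20.9 kHz, appears at 14.4 kHz.
31.8 kHz > fs/2 = 20.9 kHz, folds to fs − 31.8 kHz = 10 kHz.
77.8 kHz mod fs = 36 kHz.
36 kHz > fs/2 = 20.9 kHz, folds to fs − 36 kHz = 5.8 kHz.
Distinct values: {5.8 kHz, 10 kHz, 14.4 kHz, 20.4 kHz} → 4.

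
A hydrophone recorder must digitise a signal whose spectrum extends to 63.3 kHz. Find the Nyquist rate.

Nyquist rate = 2 × 63.3 kHz = 126.6 kHz.

126.6 kHz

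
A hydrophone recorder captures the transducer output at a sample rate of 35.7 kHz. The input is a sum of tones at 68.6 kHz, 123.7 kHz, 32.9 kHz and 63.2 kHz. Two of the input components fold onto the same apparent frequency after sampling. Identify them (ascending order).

fs/2 = 17.85 kHz.
68.6 kHz mod fs = 32.9 kHz.
32.9 kHz > fs/2 = 17.85 kHz, folds to fs − 32.9 kHz = 2.8 kHz.
123.7 kHz mod fs = 16.6 kHz.
16.6 kHz ≤ fs/2 = 17.85 kHz, appears at 16.6 kHz.
32.9 kHz > fs/2 = 17.85 kHz, folds to fs − 32.9 kHz = 2.8 kHz.
63.2 kHz mod fs = 27.5 kHz.
27.5 kHz > fs/2 = 17.85 kHz, folds to fs − 27.5 kHz = 8.2 kHz.
32.9 kHz and 68.6 kHz both map to 2.8 kHz.

32.9 kHz, 68.6 kHz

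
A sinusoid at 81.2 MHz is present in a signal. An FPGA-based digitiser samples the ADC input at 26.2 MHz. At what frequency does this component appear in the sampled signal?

2.6 MHz

81.2 MHz mod fs = 2.6 MHz.
2.6 MHz ≤ fs/2 = 13.1 MHz, appears at 2.6 MHz.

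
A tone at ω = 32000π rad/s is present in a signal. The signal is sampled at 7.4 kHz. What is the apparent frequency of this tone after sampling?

1.2 kHz

ω = 32000π rad/s → f = ω/(2π) = 16000 Hz = 16 kHz.
16 kHz mod fs = 1.2 kHz.
1.2 kHz ≤ fs/2 = 3.7 kHz, appears at 1.2 kHz.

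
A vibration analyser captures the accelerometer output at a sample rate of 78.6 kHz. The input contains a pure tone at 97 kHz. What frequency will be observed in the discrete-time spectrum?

18.4 kHz

97 kHz mod fs = 18.4 kHz.
18.4 kHz ≤ fs/2 = 39.3 kHz, appears at 18.4 kHz.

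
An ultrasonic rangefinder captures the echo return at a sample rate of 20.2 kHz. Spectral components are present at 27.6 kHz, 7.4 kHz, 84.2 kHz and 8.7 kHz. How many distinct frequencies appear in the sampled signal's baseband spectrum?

3

fs/2 = 10.1 kHz.
27.6 kHz mod fs = 7.4 kHz.
7.4 kHz ≤ fs/2 = 10.1 kHz, appears at 7.4 kHz.
7.4 kHz ≤ fs/2 = 10.1 kHz, passes unchanged.
84.2 kHz mod fs = 3.4 kHz.
3.4 kHz ≤ fs/2 = 10.1 kHz, appears at 3.4 kHz.
8.7 kHz ≤ fs/2 = 10.1 kHz, passes unchanged.
Distinct values: {3.4 kHz, 7.4 kHz, 8.7 kHz} → 3.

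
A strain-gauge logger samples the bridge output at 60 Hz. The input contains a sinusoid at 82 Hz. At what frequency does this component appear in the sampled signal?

82 Hz mod fs = 22 Hz.
22 Hz ≤ fs/2 = 30 Hz, appears at 22 Hz.

22 Hz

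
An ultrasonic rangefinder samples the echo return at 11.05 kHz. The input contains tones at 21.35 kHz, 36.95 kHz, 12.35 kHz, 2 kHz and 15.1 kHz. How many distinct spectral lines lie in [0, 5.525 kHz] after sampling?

fs/2 = 5.525 kHz.
21.35 kHz mod fs = 10.3 kHz.
10.3 kHz > fs/2 = 5.525 kHz, folds to fs − 10.3 kHz = 0.75 kHz.
36.95 kHz mod fs = 3.8 kHz.
3.8 kHz ≤ fs/2 = 5.525 kHz, appears at 3.8 kHz.
12.35 kHz mod fs = 1.3 kHz.
1.3 kHz ≤ fs/2 = 5.525 kHz, appears at 1.3 kHz.
2 kHz ≤ fs/2 = 5.525 kHz, passes unchanged.
15.1 kHz mod fs = 4.05 kHz.
4.05 kHz ≤ fs/2 = 5.525 kHz, appears at 4.05 kHz.
Distinct values: {0.75 kHz, 1.3 kHz, 2 kHz, 3.8 kHz, 4.05 kHz} → 5.

5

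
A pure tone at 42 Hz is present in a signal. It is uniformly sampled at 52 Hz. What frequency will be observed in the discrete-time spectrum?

42 Hz > fs/2 = 26 Hz, folds to fs − 42 Hz = 10 Hz.

10 Hz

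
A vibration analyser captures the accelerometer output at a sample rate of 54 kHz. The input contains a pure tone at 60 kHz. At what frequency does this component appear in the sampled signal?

6 kHz

60 kHz mod fs = 6 kHz.
6 kHz ≤ fs/2 = 27 kHz, appears at 6 kHz.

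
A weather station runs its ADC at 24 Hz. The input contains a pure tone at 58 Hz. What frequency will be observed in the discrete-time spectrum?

58 Hz mod fs = 10 Hz.
10 Hz ≤ fs/2 = 12 Hz, appears at 10 Hz.

10 Hz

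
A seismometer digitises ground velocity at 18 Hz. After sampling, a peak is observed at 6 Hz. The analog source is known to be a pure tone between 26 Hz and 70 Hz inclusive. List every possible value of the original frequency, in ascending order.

Frequencies that alias to 6 Hz are k·fs ± 6 Hz for integer k ≥ 0.
k=0: 6 Hz.
k=1: 12 Hz, 24 Hz.
k=2: 30 Hz, 42 Hz.
k=3: 48 Hz, 60 Hz.
k=4: 66 Hz, 78 Hz.
k=5: 84 Hz, 96 Hz.
Within [26 Hz, 70 Hz]: 30 Hz, 42 Hz, 48 Hz, 60 Hz, 66 Hz.

30 Hz, 42 Hz, 48 Hz, 60 Hz, 66 Hz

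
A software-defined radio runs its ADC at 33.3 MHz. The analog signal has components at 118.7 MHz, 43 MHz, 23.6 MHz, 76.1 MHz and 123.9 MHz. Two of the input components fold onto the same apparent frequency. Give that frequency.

9.7 MHz

fs/2 = 16.65 MHz.
118.7 MHz mod fs = 18.8 MHz.
18.8 MHz > fs/2 = 16.65 MHz, folds to fs − 18.8 MHz = 14.5 MHz.
43 MHz mod fs = 9.7 MHz.
9.7 MHz ≤ fs/2 = 16.65 MHz, appears at 9.7 MHz.
23.6 MHz > fs/2 = 16.65 MHz, folds to fs − 23.6 MHz = 9.7 MHz.
76.1 MHz mod fs = 9.5 MHz.
9.5 MHz ≤ fs/2 = 16.65 MHz, appears at 9.5 MHz.
123.9 MHz mod fs = 24 MHz.
24 MHz > fs/2 = 16.65 MHz, folds to fs − 24 MHz = 9.3 MHz.
23.6 MHz and 43 MHz both map to 9.7 MHz.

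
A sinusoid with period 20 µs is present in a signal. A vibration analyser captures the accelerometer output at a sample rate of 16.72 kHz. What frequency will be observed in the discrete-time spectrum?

0.16 kHz

T = 20 µs → f = 1/T = 50 kHz.
50 kHz mod fs = 16.56 kHz.
16.56 kHz > fs/2 = 8.36 kHz, folds to fs − 16.56 kHz = 0.16 kHz.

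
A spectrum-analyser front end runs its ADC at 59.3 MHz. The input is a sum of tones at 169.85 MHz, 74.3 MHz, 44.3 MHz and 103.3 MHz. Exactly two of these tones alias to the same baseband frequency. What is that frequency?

15 MHz

fs/2 = 29.65 MHz.
169.85 MHz mod fs = 51.25 MHz.
51.25 MHz > fs/2 = 29.65 MHz, folds to fs − 51.25 MHz = 8.05 MHz.
74.3 MHz mod fs = 15 MHz.
15 MHz ≤ fs/2 = 29.65 MHz, appears at 15 MHz.
44.3 MHz > fs/2 = 29.65 MHz, folds to fs − 44.3 MHz = 15 MHz.
103.3 MHz mod fs = 44 MHz.
44 MHz > fs/2 = 29.65 MHz, folds to fs − 44 MHz = 15.3 MHz.
44.3 MHz and 74.3 MHz both map to 15 MHz.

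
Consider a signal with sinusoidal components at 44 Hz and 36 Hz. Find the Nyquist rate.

Highest-frequency component: 44 Hz.
Nyquist rate = 2 × 44 Hz = 88 Hz.

88 Hz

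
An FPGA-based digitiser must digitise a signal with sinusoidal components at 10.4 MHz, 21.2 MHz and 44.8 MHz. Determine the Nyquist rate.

89.6 MHz

Highest-frequency component: 44.8 MHz.
Nyquist rate = 2 × 44.8 MHz = 89.6 MHz.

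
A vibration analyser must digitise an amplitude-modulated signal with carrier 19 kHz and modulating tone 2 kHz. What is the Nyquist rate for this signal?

AM sidebands sit at fc ± fm = 17 kHz and 21 kHz.
Highest-frequency component: 21 kHz.
Nyquist rate = 2 × 21 kHz = 42 kHz.

42 kHz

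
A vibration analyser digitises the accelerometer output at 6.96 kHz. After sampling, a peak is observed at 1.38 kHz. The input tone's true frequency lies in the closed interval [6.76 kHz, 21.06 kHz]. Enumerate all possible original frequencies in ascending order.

Frequencies that alias to 1.38 kHz are k·fs ± 1.38 kHz for integer k ≥ 0.
k=0: 1.38 kHz.
k=1: 5.58 kHz, 8.34 kHz.
k=2: 12.54 kHz, 15.3 kHz.
k=3: 19.5 kHz, 22.26 kHz.
k=4: 26.46 kHz, 29.22 kHz.
Within [6.76 kHz, 21.06 kHz]: 8.34 kHz, 12.54 kHz, 15.3 kHz, 19.5 kHz.

8.34 kHz, 12.54 kHz, 15.3 kHz, 19.5 kHz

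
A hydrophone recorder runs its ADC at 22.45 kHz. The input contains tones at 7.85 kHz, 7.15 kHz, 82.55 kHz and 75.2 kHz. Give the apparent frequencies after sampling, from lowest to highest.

fs/2 = 11.225 kHz.
7.85 kHz ≤ fs/2 = 11.225 kHz, passes unchanged.
7.15 kHz ≤ fs/2 = 11.225 kHz, passes unchanged.
82.55 kHz mod fs = 15.2 kHz.
15.2 kHz > fs/2 = 11.225 kHz, folds to fs − 15.2 kHz = 7.25 kHz.
75.2 kHz mod fs = 7.85 kHz.
7.85 kHz ≤ fs/2 = 11.225 kHz, appears at 7.85 kHz.
Distinct values: {7.15 kHz, 7.25 kHz, 7.85 kHz}.

7.15 kHz, 7.25 kHz, 7.85 kHz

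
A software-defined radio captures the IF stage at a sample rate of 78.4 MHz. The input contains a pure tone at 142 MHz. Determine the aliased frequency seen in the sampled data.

142 MHz mod fs = 63.6 MHz.
63.6 MHz > fs/2 = 39.2 MHz, folds to fs − 63.6 MHz = 14.8 MHz.

14.8 MHz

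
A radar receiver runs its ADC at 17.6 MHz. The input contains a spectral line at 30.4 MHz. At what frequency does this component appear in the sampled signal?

30.4 MHz mod fs = 12.8 MHz.
12.8 MHz > fs/2 = 8.8 MHz, folds to fs − 12.8 MHz = 4.8 MHz.

4.8 MHz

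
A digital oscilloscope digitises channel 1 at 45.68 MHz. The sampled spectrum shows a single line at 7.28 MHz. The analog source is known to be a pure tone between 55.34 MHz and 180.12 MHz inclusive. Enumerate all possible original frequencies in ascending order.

Frequencies that alias to 7.28 MHz are k·fs ± 7.28 MHz for integer k ≥ 0.
k=0: 7.28 MHz.
k=1: 38.4 MHz, 52.96 MHz.
k=2: 84.08 MHz, 98.64 MHz.
k=3: 129.76 MHz, 144.32 MHz.
k=4: 175.44 MHz, 190 MHz.
k=5: 221.12 MHz, 235.68 MHz.
Within [55.34 MHz, 180.12 MHz]: 84.08 MHz, 98.64 MHz, 129.76 MHz, 144.32 MHz, 175.44 MHz.

84.08 MHz, 98.64 MHz, 129.76 MHz, 144.32 MHz, 175.44 MHz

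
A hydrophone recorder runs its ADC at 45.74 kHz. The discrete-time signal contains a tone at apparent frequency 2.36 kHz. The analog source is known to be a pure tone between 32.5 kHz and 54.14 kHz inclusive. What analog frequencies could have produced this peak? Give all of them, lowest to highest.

43.38 kHz, 48.1 kHz

Frequencies that alias to 2.36 kHz are k·fs ± 2.36 kHz for integer k ≥ 0.
k=0: 2.36 kHz.
k=1: 43.38 kHz, 48.1 kHz.
k=2: 89.12 kHz, 93.84 kHz.
Within [32.5 kHz, 54.14 kHz]: 43.38 kHz, 48.1 kHz.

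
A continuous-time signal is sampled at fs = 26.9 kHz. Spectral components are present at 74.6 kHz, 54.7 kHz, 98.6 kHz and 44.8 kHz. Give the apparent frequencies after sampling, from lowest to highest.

0.9 kHz, 6.1 kHz, 9 kHz

fs/2 = 13.45 kHz.
74.6 kHz mod fs = 20.8 kHz.
20.8 kHz > fs/2 = 13.45 kHz, folds to fs − 20.8 kHz = 6.1 kHz.
54.7 kHz mod fs = 0.9 kHz.
0.9 kHz ≤ fs/2 = 13.45 kHz, appears at 0.9 kHz.
98.6 kHz mod fs = 17.9 kHz.
17.9 kHz > fs/2 = 13.45 kHz, folds to fs − 17.9 kHz = 9 kHz.
44.8 kHz mod fs = 17.9 kHz.
17.9 kHz > fs/2 = 13.45 kHz, folds to fs − 17.9 kHz = 9 kHz.
Distinct values: {0.9 kHz, 6.1 kHz, 9 kHz}.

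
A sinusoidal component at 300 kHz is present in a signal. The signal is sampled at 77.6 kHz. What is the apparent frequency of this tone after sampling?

300 kHz mod fs = 67.2 kHz.
67.2 kHz > fs/2 = 38.8 kHz, folds to fs − 67.2 kHz = 10.4 kHz.

10.4 kHz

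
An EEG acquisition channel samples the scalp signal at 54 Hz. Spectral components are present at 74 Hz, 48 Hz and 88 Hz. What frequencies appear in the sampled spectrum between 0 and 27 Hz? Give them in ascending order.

fs/2 = 27 Hz.
74 Hz mod fs = 20 Hz.
20 Hz ≤ fs/2 = 27 Hz, appears at 20 Hz.
48 Hz > fs/2 = 27 Hz, folds to fs − 48 Hz = 6 Hz.
88 Hz mod fs = 34 Hz.
34 Hz > fs/2 = 27 Hz, folds to fs − 34 Hz = 20 Hz.
Distinct values: {6 Hz, 20 Hz}.

6 Hz, 20 Hz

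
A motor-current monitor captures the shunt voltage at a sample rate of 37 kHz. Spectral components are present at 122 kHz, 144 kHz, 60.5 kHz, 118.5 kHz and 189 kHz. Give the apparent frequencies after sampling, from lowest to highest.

fs/2 = 18.5 kHz.
122 kHz mod fs = 11 kHz.
11 kHz ≤ fs/2 = 18.5 kHz, appears at 11 kHz.
144 kHz mod fs = 33 kHz.
33 kHz > fs/2 = 18.5 kHz, folds to fs − 33 kHz = 4 kHz.
60.5 kHz mod fs = 23.5 kHz.
23.5 kHz > fs/2 = 18.5 kHz, folds to fs − 23.5 kHz = 13.5 kHz.
118.5 kHz mod fs = 7.5 kHz.
7.5 kHz ≤ fs/2 = 18.5 kHz, appears at 7.5 kHz.
189 kHz mod fs = 4 kHz.
4 kHz ≤ fs/2 = 18.5 kHz, appears at 4 kHz.
Distinct values: {4 kHz, 7.5 kHz, 11 kHz, 13.5 kHz}.

4 kHz, 7.5 kHz, 11 kHz, 13.5 kHz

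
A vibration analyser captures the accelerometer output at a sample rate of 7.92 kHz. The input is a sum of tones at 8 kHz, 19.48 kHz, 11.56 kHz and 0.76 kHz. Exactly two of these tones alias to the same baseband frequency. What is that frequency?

3.64 kHz

fs/2 = 3.96 kHz.
8 kHz mod fs = 0.08 kHz.
0.08 kHz ≤ fs/2 = 3.96 kHz, appears at 0.08 kHz.
19.48 kHz mod fs = 3.64 kHz.
3.64 kHz ≤ fs/2 = 3.96 kHz, appears at 3.64 kHz.
11.56 kHz mod fs = 3.64 kHz.
3.64 kHz ≤ fs/2 = 3.96 kHz, appears at 3.64 kHz.
0.76 kHz ≤ fs/2 = 3.96 kHz, passes unchanged.
11.56 kHz and 19.48 kHz both map to 3.64 kHz.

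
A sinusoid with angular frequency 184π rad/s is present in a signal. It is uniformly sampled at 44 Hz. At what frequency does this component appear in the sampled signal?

4 Hz

ω = 184π rad/s → f = ω/(2π) = 92 Hz.
92 Hz mod fs = 4 Hz.
4 Hz ≤ fs/2 = 22 Hz, appears at 4 Hz.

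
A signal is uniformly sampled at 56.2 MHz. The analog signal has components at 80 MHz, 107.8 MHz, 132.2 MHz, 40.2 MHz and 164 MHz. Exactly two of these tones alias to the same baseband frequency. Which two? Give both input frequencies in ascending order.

fs/2 = 28.1 MHz.
80 MHz mod fs = 23.8 MHz.
23.8 MHz ≤ fs/2 = 28.1 MHz, appears at 23.8 MHz.
107.8 MHz mod fs = 51.6 MHz.
51.6 MHz > fs/2 = 28.1 MHz, folds to fs − 51.6 MHz = 4.6 MHz.
132.2 MHz mod fs = 19.8 MHz.
19.8 MHz ≤ fs/2 = 28.1 MHz, appears at 19.8 MHz.
40.2 MHz > fs/2 = 28.1 MHz, folds to fs − 40.2 MHz = 16 MHz.
164 MHz mod fs = 51.6 MHz.
51.6 MHz > fs/2 = 28.1 MHz, folds to fs − 51.6 MHz = 4.6 MHz.
107.8 MHz and 164 MHz both map to 4.6 MHz.

107.8 MHz, 164 MHz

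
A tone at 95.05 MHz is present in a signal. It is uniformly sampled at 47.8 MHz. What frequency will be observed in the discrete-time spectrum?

95.05 MHz mod fs = 47.25 MHz.
47.25 MHz > fs/2 = 23.9 MHz, folds to fs − 47.25 MHz = 0.55 MHz.

0.55 MHz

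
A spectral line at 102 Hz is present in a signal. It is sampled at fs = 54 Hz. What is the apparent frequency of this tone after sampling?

6 Hz

102 Hz mod fs = 48 Hz.
48 Hz > fs/2 = 27 Hz, folds to fs − 48 Hz = 6 Hz.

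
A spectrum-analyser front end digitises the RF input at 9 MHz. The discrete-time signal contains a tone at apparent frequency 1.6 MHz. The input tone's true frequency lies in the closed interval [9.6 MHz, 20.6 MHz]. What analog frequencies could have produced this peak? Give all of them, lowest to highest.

Frequencies that alias to 1.6 MHz are k·fs ± 1.6 MHz for integer k ≥ 0.
k=0: 1.6 MHz.
k=1: 7.4 MHz, 10.6 MHz.
k=2: 16.4 MHz, 19.6 MHz.
k=3: 25.4 MHz, 28.6 MHz.
Within [9.6 MHz, 20.6 MHz]: 10.6 MHz, 16.4 MHz, 19.6 MHz.

10.6 MHz, 16.4 MHz, 19.6 MHz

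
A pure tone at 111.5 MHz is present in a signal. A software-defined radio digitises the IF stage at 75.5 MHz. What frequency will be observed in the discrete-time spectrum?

111.5 MHz mod fs = 36 MHz.
36 MHz ≤ fs/2 = 37.75 MHz, appears at 36 MHz.

36 MHz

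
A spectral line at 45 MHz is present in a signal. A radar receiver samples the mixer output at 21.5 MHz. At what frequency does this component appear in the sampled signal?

45 MHz mod fs = 2 MHz.
2 MHz ≤ fs/2 = 10.75 MHz, appears at 2 MHz.

2 MHz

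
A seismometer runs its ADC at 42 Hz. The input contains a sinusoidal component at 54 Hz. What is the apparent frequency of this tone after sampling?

12 Hz

54 Hz mod fs = 12 Hz.
12 Hz ≤ fs/2 = 21 Hz, appears at 12 Hz.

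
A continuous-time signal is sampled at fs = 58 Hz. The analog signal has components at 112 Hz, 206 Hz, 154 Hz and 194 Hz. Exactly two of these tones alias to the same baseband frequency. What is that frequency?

20 Hz

fs/2 = 29 Hz.
112 Hz mod fs = 54 Hz.
54 Hz > fs/2 = 29 Hz, folds to fs − 54 Hz = 4 Hz.
206 Hz mod fs = 32 Hz.
32 Hz > fs/2 = 29 Hz, folds to fs − 32 Hz = 26 Hz.
154 Hz mod fs = 38 Hz.
38 Hz > fs/2 = 29 Hz, folds to fs − 38 Hz = 20 Hz.
194 Hz mod fs = 20 Hz.
20 Hz ≤ fs/2 = 29 Hz, appears at 20 Hz.
154 Hz and 194 Hz both map to 20 Hz.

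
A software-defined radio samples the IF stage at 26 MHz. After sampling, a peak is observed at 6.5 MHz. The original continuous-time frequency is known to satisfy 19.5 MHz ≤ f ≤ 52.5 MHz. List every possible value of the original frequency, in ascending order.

Frequencies that alias to 6.5 MHz are k·fs ± 6.5 MHz for integer k ≥ 0.
k=0: 6.5 MHz.
k=1: 19.5 MHz, 32.5 MHz.
k=2: 45.5 MHz, 58.5 MHz.
k=3: 71.5 MHz, 84.5 MHz.
Within [19.5 MHz, 52.5 MHz]: 19.5 MHz, 32.5 MHz, 45.5 MHz.

19.5 MHz, 32.5 MHz, 45.5 MHz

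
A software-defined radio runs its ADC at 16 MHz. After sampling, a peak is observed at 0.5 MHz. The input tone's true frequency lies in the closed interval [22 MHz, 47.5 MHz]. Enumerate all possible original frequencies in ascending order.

Frequencies that alias to 0.5 MHz are k·fs ± 0.5 MHz for integer k ≥ 0.
k=0: 0.5 MHz.
k=1: 15.5 MHz, 16.5 MHz.
k=2: 31.5 MHz, 32.5 MHz.
k=3: 47.5 MHz, 48.5 MHz.
k=4: 63.5 MHz, 64.5 MHz.
Within [22 MHz, 47.5 MHz]: 31.5 MHz, 32.5 MHz, 47.5 MHz.

31.5 MHz, 32.5 MHz, 47.5 MHz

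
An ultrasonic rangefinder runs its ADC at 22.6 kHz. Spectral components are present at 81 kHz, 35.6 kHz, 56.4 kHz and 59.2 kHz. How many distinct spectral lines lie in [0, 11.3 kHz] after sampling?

4

fs/2 = 11.3 kHz.
81 kHz mod fs = 13.2 kHz.
13.2 kHz > fs/2 = 11.3 kHz, folds to fs − 13.2 kHz = 9.4 kHz.
35.6 kHz mod fs = 13 kHz.
13 kHz > fs/2 = 11.3 kHz, folds to fs − 13 kHz = 9.6 kHz.
56.4 kHz mod fs = 11.2 kHz.
11.2 kHz ≤ fs/2 = 11.3 kHz, appears at 11.2 kHz.
59.2 kHz mod fs = 14 kHz.
14 kHz > fs/2 = 11.3 kHz, folds to fs − 14 kHz = 8.6 kHz.
Distinct values: {8.6 kHz, 9.4 kHz, 9.6 kHz, 11.2 kHz} → 4.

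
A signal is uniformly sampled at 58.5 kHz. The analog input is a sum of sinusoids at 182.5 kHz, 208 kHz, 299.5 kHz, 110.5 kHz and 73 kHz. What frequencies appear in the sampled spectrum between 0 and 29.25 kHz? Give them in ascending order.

6.5 kHz, 7 kHz, 14.5 kHz, 26 kHz

fs/2 = 29.25 kHz.
182.5 kHz mod fs = 7 kHz.
7 kHz ≤ fs/2 = 29.25 kHz, appears at 7 kHz.
208 kHz mod fs = 32.5 kHz.
32.5 kHz > fs/2 = 29.25 kHz, folds to fs − 32.5 kHz = 26 kHz.
299.5 kHz mod fs = 7 kHz.
7 kHz ≤ fs/2 = 29.25 kHz, appears at 7 kHz.
110.5 kHz mod fs = 52 kHz.
52 kHz > fs/2 = 29.25 kHz, folds to fs − 52 kHz = 6.5 kHz.
73 kHz mod fs = 14.5 kHz.
14.5 kHz ≤ fs/2 = 29.25 kHz, appears at 14.5 kHz.
Distinct values: {6.5 kHz, 7 kHz, 14.5 kHz, 26 kHz}.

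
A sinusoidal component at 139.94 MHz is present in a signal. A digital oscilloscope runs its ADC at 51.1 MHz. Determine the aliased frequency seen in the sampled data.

13.36 MHz

139.94 MHz mod fs = 37.74 MHz.
37.74 MHz > fs/2 = 25.55 MHz, folds to fs − 37.74 MHz = 13.36 MHz.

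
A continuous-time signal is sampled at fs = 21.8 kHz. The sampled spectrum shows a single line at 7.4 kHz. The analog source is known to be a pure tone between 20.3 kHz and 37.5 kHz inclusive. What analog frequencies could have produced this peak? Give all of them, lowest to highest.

29.2 kHz, 36.2 kHz

Frequencies that alias to 7.4 kHz are k·fs ± 7.4 kHz for integer k ≥ 0.
k=0: 7.4 kHz.
k=1: 14.4 kHz, 29.2 kHz.
k=2: 36.2 kHz, 51 kHz.
k=3: 58 kHz, 72.8 kHz.
Within [20.3 kHz, 37.5 kHz]: 29.2 kHz, 36.2 kHz.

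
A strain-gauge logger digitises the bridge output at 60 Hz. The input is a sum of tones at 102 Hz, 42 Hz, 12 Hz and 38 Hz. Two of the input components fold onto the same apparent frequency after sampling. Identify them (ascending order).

fs/2 = 30 Hz.
102 Hz mod fs = 42 Hz.
42 Hz > fs/2 = 30 Hz, folds to fs − 42 Hz = 18 Hz.
42 Hz > fs/2 = 30 Hz, folds to fs − 42 Hz = 18 Hz.
12 Hz ≤ fs/2 = 30 Hz, passes unchanged.
38 Hz > fs/2 = 30 Hz, folds to fs − 38 Hz = 22 Hz.
42 Hz and 102 Hz both map to 18 Hz.

42 Hz, 102 Hz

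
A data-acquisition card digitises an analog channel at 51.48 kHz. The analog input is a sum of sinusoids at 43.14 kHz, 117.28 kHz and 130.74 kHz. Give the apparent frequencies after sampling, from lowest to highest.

8.34 kHz, 14.32 kHz, 23.7 kHz

fs/2 = 25.74 kHz.
43.14 kHz > fs/2 = 25.74 kHz, folds to fs − 43.14 kHz = 8.34 kHz.
117.28 kHz mod fs = 14.32 kHz.
14.32 kHz ≤ fs/2 = 25.74 kHz, appears at 14.32 kHz.
130.74 kHz mod fs = 27.78 kHz.
27.78 kHz > fs/2 = 25.74 kHz, folds to fs − 27.78 kHz = 23.7 kHz.
Distinct values: {8.34 kHz, 14.32 kHz, 23.7 kHz}.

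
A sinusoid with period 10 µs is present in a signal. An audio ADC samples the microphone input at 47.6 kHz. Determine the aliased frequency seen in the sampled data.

4.8 kHz

T = 10 µs → f = 1/T = 100 kHz.
100 kHz mod fs = 4.8 kHz.
4.8 kHz ≤ fs/2 = 23.8 kHz, appears at 4.8 kHz.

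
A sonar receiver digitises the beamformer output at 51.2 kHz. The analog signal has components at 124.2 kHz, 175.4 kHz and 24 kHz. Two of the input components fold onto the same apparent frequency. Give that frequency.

fs/2 = 25.6 kHz.
124.2 kHz mod fs = 21.8 kHz.
21.8 kHz ≤ fs/2 = 25.6 kHz, appears at 21.8 kHz.
175.4 kHz mod fs = 21.8 kHz.
21.8 kHz ≤ fs/2 = 25.6 kHz, appears at 21.8 kHz.
24 kHz ≤ fs/2 = 25.6 kHz, passes unchanged.
124.2 kHz and 175.4 kHz both map to 21.8 kHz.

21.8 kHz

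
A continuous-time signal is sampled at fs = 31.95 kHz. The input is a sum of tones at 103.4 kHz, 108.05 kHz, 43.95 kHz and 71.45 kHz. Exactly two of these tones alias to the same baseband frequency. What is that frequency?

7.55 kHz

fs/2 = 15.975 kHz.
103.4 kHz mod fs = 7.55 kHz.
7.55 kHz ≤ fs/2 = 15.975 kHz, appears at 7.55 kHz.
108.05 kHz mod fs = 12.2 kHz.
12.2 kHz ≤ fs/2 = 15.975 kHz, appears at 12.2 kHz.
43.95 kHz mod fs = 12 kHz.
12 kHz ≤ fs/2 = 15.975 kHz, appears at 12 kHz.
71.45 kHz mod fs = 7.55 kHz.
7.55 kHz ≤ fs/2 = 15.975 kHz, appears at 7.55 kHz.
71.45 kHz and 103.4 kHz both map to 7.55 kHz.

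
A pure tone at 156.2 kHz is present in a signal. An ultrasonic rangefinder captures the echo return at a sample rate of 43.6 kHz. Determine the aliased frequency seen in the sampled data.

18.2 kHz

156.2 kHz mod fs = 25.4 kHz.
25.4 kHz > fs/2 = 21.8 kHz, folds to fs − 25.4 kHz = 18.2 kHz.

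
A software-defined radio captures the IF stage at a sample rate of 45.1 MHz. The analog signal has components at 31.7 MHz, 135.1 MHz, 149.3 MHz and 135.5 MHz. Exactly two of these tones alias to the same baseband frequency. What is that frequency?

0.2 MHz

fs/2 = 22.55 MHz.
31.7 MHz > fs/2 = 22.55 MHz, folds to fs − 31.7 MHz = 13.4 MHz.
135.1 MHz mod fs = 44.9 MHz.
44.9 MHz > fs/2 = 22.55 MHz, folds to fs − 44.9 MHz = 0.2 MHz.
149.3 MHz mod fs = 14 MHz.
14 MHz ≤ fs/2 = 22.55 MHz, appears at 14 MHz.
135.5 MHz mod fs = 0.2 MHz.
0.2 MHz ≤ fs/2 = 22.55 MHz, appears at 0.2 MHz.
135.1 MHz and 135.5 MHz both map to 0.2 MHz.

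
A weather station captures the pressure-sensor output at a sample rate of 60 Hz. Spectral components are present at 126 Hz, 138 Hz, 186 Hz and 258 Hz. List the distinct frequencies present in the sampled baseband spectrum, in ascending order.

6 Hz, 18 Hz

fs/2 = 30 Hz.
126 Hz mod fs = 6 Hz.
6 Hz ≤ fs/2 = 30 Hz, appears at 6 Hz.
138 Hz mod fs = 18 Hz.
18 Hz ≤ fs/2 = 30 Hz, appears at 18 Hz.
186 Hz mod fs = 6 Hz.
6 Hz ≤ fs/2 = 30 Hz, appears at 6 Hz.
258 Hz mod fs = 18 Hz.
18 Hz ≤ fs/2 = 30 Hz, appears at 18 Hz.
Distinct values: {6 Hz, 18 Hz}.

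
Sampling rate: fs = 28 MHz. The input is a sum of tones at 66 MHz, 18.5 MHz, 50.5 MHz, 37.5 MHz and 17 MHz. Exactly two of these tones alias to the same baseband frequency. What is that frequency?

9.5 MHz

fs/2 = 14 MHz.
66 MHz mod fs = 10 MHz.
10 MHz ≤ fs/2 = 14 MHz, appears at 10 MHz.
18.5 MHz > fs/2 = 14 MHz, folds to fs − 18.5 MHz = 9.5 MHz.
50.5 MHz mod fs = 22.5 MHz.
22.5 MHz > fs/2 = 14 MHz, folds to fs − 22.5 MHz = 5.5 MHz.
37.5 MHz mod fs = 9.5 MHz.
9.5 MHz ≤ fs/2 = 14 MHz, appears at 9.5 MHz.
17 MHz > fs/2 = 14 MHz, folds to fs − 17 MHz = 11 MHz.
18.5 MHz and 37.5 MHz both map to 9.5 MHz.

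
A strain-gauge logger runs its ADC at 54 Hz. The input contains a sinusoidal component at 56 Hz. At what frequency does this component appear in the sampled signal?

2 Hz

56 Hz mod fs = 2 Hz.
2 Hz ≤ fs/2 = 27 Hz, appears at 2 Hz.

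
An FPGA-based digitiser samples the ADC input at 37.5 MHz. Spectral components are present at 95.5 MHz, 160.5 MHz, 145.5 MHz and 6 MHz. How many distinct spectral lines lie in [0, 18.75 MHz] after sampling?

fs/2 = 18.75 MHz.
95.5 MHz mod fs = 20.5 MHz.
20.5 MHz > fs/2 = 18.75 MHz, folds to fs − 20.5 MHz = 17 MHz.
160.5 MHz mod fs = 10.5 MHz.
10.5 MHz ≤ fs/2 = 18.75 MHz, appears at 10.5 MHz.
145.5 MHz mod fs = 33 MHz.
33 MHz > fs/2 = 18.75 MHz, folds to fs − 33 MHz = 4.5 MHz.
6 MHz ≤ fs/2 = 18.75 MHz, passes unchanged.
Distinct values: {4.5 MHz, 6 MHz, 10.5 MHz, 17 MHz} → 4.

4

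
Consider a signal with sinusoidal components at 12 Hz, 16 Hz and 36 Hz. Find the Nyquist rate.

72 Hz

Highest-frequency component: 36 Hz.
Nyquist rate = 2 × 36 Hz = 72 Hz.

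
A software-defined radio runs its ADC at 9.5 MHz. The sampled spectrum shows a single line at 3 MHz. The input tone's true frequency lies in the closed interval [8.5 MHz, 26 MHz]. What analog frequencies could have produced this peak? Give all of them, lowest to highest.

12.5 MHz, 16 MHz, 22 MHz, 25.5 MHz

Frequencies that alias to 3 MHz are k·fs ± 3 MHz for integer k ≥ 0.
k=0: 3 MHz.
k=1: 6.5 MHz, 12.5 MHz.
k=2: 16 MHz, 22 MHz.
k=3: 25.5 MHz, 31.5 MHz.
k=4: 35 MHz, 41 MHz.
Within [8.5 MHz, 26 MHz]: 12.5 MHz, 16 MHz, 22 MHz, 25.5 MHz.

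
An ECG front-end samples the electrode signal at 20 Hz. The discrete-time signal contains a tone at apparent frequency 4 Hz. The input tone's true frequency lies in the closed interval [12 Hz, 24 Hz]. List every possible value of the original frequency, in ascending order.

16 Hz, 24 Hz

Frequencies that alias to 4 Hz are k·fs ± 4 Hz for integer k ≥ 0.
k=0: 4 Hz.
k=1: 16 Hz, 24 Hz.
k=2: 36 Hz, 44 Hz.
Within [12 Hz, 24 Hz]: 16 Hz, 24 Hz.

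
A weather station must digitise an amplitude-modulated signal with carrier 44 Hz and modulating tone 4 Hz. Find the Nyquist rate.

96 Hz

AM sidebands sit at fc ± fm = 40 Hz and 48 Hz.
Highest-frequency component: 48 Hz.
Nyquist rate = 2 × 48 Hz = 96 Hz.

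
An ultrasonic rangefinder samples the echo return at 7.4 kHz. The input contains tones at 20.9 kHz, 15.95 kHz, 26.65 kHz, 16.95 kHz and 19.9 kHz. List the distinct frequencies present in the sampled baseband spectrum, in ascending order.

1.15 kHz, 1.3 kHz, 2.15 kHz, 2.3 kHz, 2.95 kHz

fs/2 = 3.7 kHz.
20.9 kHz mod fs = 6.1 kHz.
6.1 kHz > fs/2 = 3.7 kHz, folds to fs − 6.1 kHz = 1.3 kHz.
15.95 kHz mod fs = 1.15 kHz.
1.15 kHz ≤ fs/2 = 3.7 kHz, appears at 1.15 kHz.
26.65 kHz mod fs = 4.45 kHz.
4.45 kHz > fs/2 = 3.7 kHz, folds to fs − 4.45 kHz = 2.95 kHz.
16.95 kHz mod fs = 2.15 kHz.
2.15 kHz ≤ fs/2 = 3.7 kHz, appears at 2.15 kHz.
19.9 kHz mod fs = 5.1 kHz.
5.1 kHz > fs/2 = 3.7 kHz, folds to fs − 5.1 kHz = 2.3 kHz.
Distinct values: {1.15 kHz, 1.3 kHz, 2.15 kHz, 2.3 kHz, 2.95 kHz}.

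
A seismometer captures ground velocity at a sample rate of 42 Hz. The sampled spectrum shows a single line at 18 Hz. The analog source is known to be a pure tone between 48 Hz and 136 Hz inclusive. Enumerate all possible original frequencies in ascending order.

Frequencies that alias to 18 Hz are k·fs ± 18 Hz for integer k ≥ 0.
k=0: 18 Hz.
k=1: 24 Hz, 60 Hz.
k=2: 66 Hz, 102 Hz.
k=3: 108 Hz, 144 Hz.
k=4: 150 Hz, 186 Hz.
Within [48 Hz, 136 Hz]: 60 Hz, 66 Hz, 102 Hz, 108 Hz.

60 Hz, 66 Hz, 102 Hz, 108 Hz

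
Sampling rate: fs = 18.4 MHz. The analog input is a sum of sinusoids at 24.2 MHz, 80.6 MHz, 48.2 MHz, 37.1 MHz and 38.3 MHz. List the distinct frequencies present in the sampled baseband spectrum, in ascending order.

0.3 MHz, 1.5 MHz, 5.8 MHz, 7 MHz

fs/2 = 9.2 MHz.
24.2 MHz mod fs = 5.8 MHz.
5.8 MHz ≤ fs/2 = 9.2 MHz, appears at 5.8 MHz.
80.6 MHz mod fs = 7 MHz.
7 MHz ≤ fs/2 = 9.2 MHz, appears at 7 MHz.
48.2 MHz mod fs = 11.4 MHz.
11.4 MHz > fs/2 = 9.2 MHz, folds to fs − 11.4 MHz = 7 MHz.
37.1 MHz mod fs = 0.3 MHz.
0.3 MHz ≤ fs/2 = 9.2 MHz, appears at 0.3 MHz.
38.3 MHz mod fs = 1.5 MHz.
1.5 MHz ≤ fs/2 = 9.2 MHz, appears at 1.5 MHz.
Distinct values: {0.3 MHz, 1.5 MHz, 5.8 MHz, 7 MHz}.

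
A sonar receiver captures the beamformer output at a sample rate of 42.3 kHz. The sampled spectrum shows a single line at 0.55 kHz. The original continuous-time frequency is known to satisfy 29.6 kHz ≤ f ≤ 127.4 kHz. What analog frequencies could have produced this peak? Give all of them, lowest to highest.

41.75 kHz, 42.85 kHz, 84.05 kHz, 85.15 kHz, 126.35 kHz

Frequencies that alias to 0.55 kHz are k·fs ± 0.55 kHz for integer k ≥ 0.
k=0: 0.55 kHz.
k=1: 41.75 kHz, 42.85 kHz.
k=2: 84.05 kHz, 85.15 kHz.
k=3: 126.35 kHz, 127.45 kHz.
k=4: 168.65 kHz, 169.75 kHz.
Within [29.6 kHz, 127.4 kHz]: 41.75 kHz, 42.85 kHz, 84.05 kHz, 85.15 kHz, 126.35 kHz.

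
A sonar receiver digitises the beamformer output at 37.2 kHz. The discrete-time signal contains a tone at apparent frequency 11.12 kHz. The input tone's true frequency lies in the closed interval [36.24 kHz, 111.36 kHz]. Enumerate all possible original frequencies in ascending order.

Frequencies that alias to 11.12 kHz are k·fs ± 11.12 kHz for integer k ≥ 0.
k=0: 11.12 kHz.
k=1: 26.08 kHz, 48.32 kHz.
k=2: 63.28 kHz, 85.52 kHz.
k=3: 100.48 kHz, 122.72 kHz.
k=4: 137.68 kHz, 159.92 kHz.
Within [36.24 kHz, 111.36 kHz]: 48.32 kHz, 63.28 kHz, 85.52 kHz, 100.48 kHz.

48.32 kHz, 63.28 kHz, 85.52 kHz, 100.48 kHz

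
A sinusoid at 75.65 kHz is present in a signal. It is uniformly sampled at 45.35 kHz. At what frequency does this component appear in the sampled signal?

75.65 kHz mod fs = 30.3 kHz.
30.3 kHz > fs/2 = 22.675 kHz, folds to fs − 30.3 kHz = 15.05 kHz.

15.05 kHz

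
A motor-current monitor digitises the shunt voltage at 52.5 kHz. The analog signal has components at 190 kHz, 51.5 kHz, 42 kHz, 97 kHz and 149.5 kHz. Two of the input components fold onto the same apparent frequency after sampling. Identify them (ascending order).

97 kHz, 149.5 kHz

fs/2 = 26.25 kHz.
190 kHz mod fs = 32.5 kHz.
32.5 kHz > fs/2 = 26.25 kHz, folds to fs − 32.5 kHz = 20 kHz.
51.5 kHz > fs/2 = 26.25 kHz, folds to fs − 51.5 kHz = 1 kHz.
42 kHz > fs/2 = 26.25 kHz, folds to fs − 42 kHz = 10.5 kHz.
97 kHz mod fs = 44.5 kHz.
44.5 kHz > fs/2 = 26.25 kHz, folds to fs − 44.5 kHz = 8 kHz.
149.5 kHz mod fs = 44.5 kHz.
44.5 kHz > fs/2 = 26.25 kHz, folds to fs − 44.5 kHz = 8 kHz.
97 kHz and 149.5 kHz both map to 8 kHz.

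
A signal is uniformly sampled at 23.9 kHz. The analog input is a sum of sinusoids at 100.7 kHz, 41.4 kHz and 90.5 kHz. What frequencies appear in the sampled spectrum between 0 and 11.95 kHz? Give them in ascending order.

5.1 kHz, 6.4 kHz

fs/2 = 11.95 kHz.
100.7 kHz mod fs = 5.1 kHz.
5.1 kHz ≤ fs/2 = 11.95 kHz, appears at 5.1 kHz.
41.4 kHz mod fs = 17.5 kHz.
17.5 kHz > fs/2 = 11.95 kHz, folds to fs − 17.5 kHz = 6.4 kHz.
90.5 kHz mod fs = 18.8 kHz.
18.8 kHz > fs/2 = 11.95 kHz, folds to fs − 18.8 kHz = 5.1 kHz.
Distinct values: {5.1 kHz, 6.4 kHz}.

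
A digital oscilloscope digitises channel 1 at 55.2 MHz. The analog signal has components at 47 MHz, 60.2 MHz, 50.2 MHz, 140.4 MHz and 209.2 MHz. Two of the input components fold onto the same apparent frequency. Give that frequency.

fs/2 = 27.6 MHz.
47 MHz > fs/2 = 27.6 MHz, folds to fs − 47 MHz = 8.2 MHz.
60.2 MHz mod fs = 5 MHz.
5 MHz ≤ fs/2 = 27.6 MHz, appears at 5 MHz.
50.2 MHz > fs/2 = 27.6 MHz, folds to fs − 50.2 MHz = 5 MHz.
140.4 MHz mod fs = 30 MHz.
30 MHz > fs/2 = 27.6 MHz, folds to fs − 30 MHz = 25.2 MHz.
209.2 MHz mod fs = 43.6 MHz.
43.6 MHz > fs/2 = 27.6 MHz, folds to fs − 43.6 MHz = 11.6 MHz.
50.2 MHz and 60.2 MHz both map to 5 MHz.

5 MHz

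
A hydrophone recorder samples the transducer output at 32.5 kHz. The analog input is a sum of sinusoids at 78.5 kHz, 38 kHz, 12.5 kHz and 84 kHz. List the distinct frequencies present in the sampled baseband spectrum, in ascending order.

fs/2 = 16.25 kHz.
78.5 kHz mod fs = 13.5 kHz.
13.5 kHz ≤ fs/2 = 16.25 kHz, appears at 13.5 kHz.
38 kHz mod fs = 5.5 kHz.
5.5 kHz ≤ fs/2 = 16.25 kHz, appears at 5.5 kHz.
12.5 kHz ≤ fs/2 = 16.25 kHz, passes unchanged.
84 kHz mod fs = 19 kHz.
19 kHz > fs/2 = 16.25 kHz, folds to fs − 19 kHz = 13.5 kHz.
Distinct values: {5.5 kHz, 12.5 kHz, 13.5 kHz}.

5.5 kHz, 12.5 kHz, 13.5 kHz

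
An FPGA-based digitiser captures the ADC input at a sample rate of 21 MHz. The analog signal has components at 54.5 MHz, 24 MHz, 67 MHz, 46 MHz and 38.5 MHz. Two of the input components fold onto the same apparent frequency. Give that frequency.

fs/2 = 10.5 MHz.
54.5 MHz mod fs = 12.5 MHz.
12.5 MHz > fs/2 = 10.5 MHz, folds to fs − 12.5 MHz = 8.5 MHz.
24 MHz mod fs = 3 MHz.
3 MHz ≤ fs/2 = 10.5 MHz, appears at 3 MHz.
67 MHz mod fs = 4 MHz.
4 MHz ≤ fs/2 = 10.5 MHz, appears at 4 MHz.
46 MHz mod fs = 4 MHz.
4 MHz ≤ fs/2 = 10.5 MHz, appears at 4 MHz.
38.5 MHz mod fs = 17.5 MHz.
17.5 MHz > fs/2 = 10.5 MHz, folds to fs − 17.5 MHz = 3.5 MHz.
46 MHz and 67 MHz both map to 4 MHz.

4 MHz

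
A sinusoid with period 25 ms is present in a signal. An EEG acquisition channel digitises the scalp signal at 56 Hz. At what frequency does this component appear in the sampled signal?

T = 25 ms → f = 1/T = 40 Hz.
40 Hz > fs/2 = 28 Hz, folds to fs − 40 Hz = 16 Hz.

16 Hz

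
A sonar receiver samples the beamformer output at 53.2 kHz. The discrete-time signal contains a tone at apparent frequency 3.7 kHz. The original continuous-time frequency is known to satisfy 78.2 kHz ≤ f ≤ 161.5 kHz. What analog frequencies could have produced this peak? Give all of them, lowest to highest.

Frequencies that alias to 3.7 kHz are k·fs ± 3.7 kHz for integer k ≥ 0.
k=0: 3.7 kHz.
k=1: 49.5 kHz, 56.9 kHz.
k=2: 102.7 kHz, 110.1 kHz.
k=3: 155.9 kHz, 163.3 kHz.
k=4: 209.1 kHz, 216.5 kHz.
Within [78.2 kHz, 161.5 kHz]: 102.7 kHz, 110.1 kHz, 155.9 kHz.

102.7 kHz, 110.1 kHz, 155.9 kHz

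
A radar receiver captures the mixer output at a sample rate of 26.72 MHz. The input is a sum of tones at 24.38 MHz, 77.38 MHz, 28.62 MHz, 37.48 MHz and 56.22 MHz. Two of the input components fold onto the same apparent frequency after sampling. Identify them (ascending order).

56.22 MHz, 77.38 MHz

fs/2 = 13.36 MHz.
24.38 MHz > fs/2 = 13.36 MHz, folds to fs − 24.38 MHz = 2.34 MHz.
77.38 MHz mod fs = 23.94 MHz.
23.94 MHz > fs/2 = 13.36 MHz, folds to fs − 23.94 MHz = 2.78 MHz.
28.62 MHz mod fs = 1.9 MHz.
1.9 MHz ≤ fs/2 = 13.36 MHz, appears at 1.9 MHz.
37.48 MHz mod fs = 10.76 MHz.
10.76 MHz ≤ fs/2 = 13.36 MHz, appears at 10.76 MHz.
56.22 MHz mod fs = 2.78 MHz.
2.78 MHz ≤ fs/2 = 13.36 MHz, appears at 2.78 MHz.
56.22 MHz and 77.38 MHz both map to 2.78 MHz.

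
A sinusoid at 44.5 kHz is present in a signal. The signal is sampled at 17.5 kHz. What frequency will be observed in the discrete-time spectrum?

8 kHz

44.5 kHz mod fs = 9.5 kHz.
9.5 kHz > fs/2 = 8.75 kHz, folds to fs − 9.5 kHz = 8 kHz.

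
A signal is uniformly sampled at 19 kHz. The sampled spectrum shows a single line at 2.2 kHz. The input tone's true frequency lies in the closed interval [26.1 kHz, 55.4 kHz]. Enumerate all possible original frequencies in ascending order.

Frequencies that alias to 2.2 kHz are k·fs ± 2.2 kHz for integer k ≥ 0.
k=0: 2.2 kHz.
k=1: 16.8 kHz, 21.2 kHz.
k=2: 35.8 kHz, 40.2 kHz.
k=3: 54.8 kHz, 59.2 kHz.
k=4: 73.8 kHz, 78.2 kHz.
Within [26.1 kHz, 55.4 kHz]: 35.8 kHz, 40.2 kHz, 54.8 kHz.

35.8 kHz, 40.2 kHz, 54.8 kHz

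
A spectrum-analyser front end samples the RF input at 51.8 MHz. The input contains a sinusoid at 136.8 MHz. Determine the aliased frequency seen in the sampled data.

136.8 MHz mod fs = 33.2 MHz.
33.2 MHz > fs/2 = 25.9 MHz, folds to fs − 33.2 MHz = 18.6 MHz.

18.6 MHz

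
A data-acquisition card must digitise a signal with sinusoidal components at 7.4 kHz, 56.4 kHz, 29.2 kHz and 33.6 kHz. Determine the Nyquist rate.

112.8 kHz

Highest-frequency component: 56.4 kHz.
Nyquist rate = 2 × 56.4 kHz = 112.8 kHz.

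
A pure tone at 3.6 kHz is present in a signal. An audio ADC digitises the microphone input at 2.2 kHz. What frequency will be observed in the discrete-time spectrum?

0.8 kHz

3.6 kHz mod fs = 1.4 kHz.
1.4 kHz > fs/2 = 1.1 kHz, folds to fs − 1.4 kHz = 0.8 kHz.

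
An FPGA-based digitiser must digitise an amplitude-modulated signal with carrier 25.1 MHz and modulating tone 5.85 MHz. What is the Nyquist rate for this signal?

61.9 MHz

AM sidebands sit at fc ± fm = 19.25 MHz and 30.95 MHz.
Highest-frequency component: 30.95 MHz.
Nyquist rate = 2 × 30.95 MHz = 61.9 MHz.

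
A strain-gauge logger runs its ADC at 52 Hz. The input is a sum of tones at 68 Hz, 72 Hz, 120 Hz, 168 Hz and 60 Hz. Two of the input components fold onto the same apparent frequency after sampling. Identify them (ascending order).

68 Hz, 120 Hz

fs/2 = 26 Hz.
68 Hz mod fs = 16 Hz.
16 Hz ≤ fs/2 = 26 Hz, appears at 16 Hz.
72 Hz mod fs = 20 Hz.
20 Hz ≤ fs/2 = 26 Hz, appears at 20 Hz.
120 Hz mod fs = 16 Hz.
16 Hz ≤ fs/2 = 26 Hz, appears at 16 Hz.
168 Hz mod fs = 12 Hz.
12 Hz ≤ fs/2 = 26 Hz, appears at 12 Hz.
60 Hz mod fs = 8 Hz.
8 Hz ≤ fs/2 = 26 Hz, appears at 8 Hz.
68 Hz and 120 Hz both map to 16 Hz.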